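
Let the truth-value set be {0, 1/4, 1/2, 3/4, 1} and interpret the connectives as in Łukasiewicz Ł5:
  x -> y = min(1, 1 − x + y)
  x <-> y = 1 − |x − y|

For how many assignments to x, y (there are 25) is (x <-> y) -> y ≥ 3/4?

18

value 1: 13 assignments (counts)
value 3/4: 5 assignments (counts)
value 1/2: 4 assignments
value 1/4: 2 assignments
value 0: 1 assignment
So 18 of the 25 assignments meet the threshold.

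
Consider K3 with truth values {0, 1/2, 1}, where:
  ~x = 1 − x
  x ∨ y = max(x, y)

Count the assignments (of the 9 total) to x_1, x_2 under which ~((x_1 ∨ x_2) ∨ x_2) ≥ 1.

1

x_1 = 0, x_2 = 0 ↦ 1  ≥
x_1 = 0, x_2 = 1/2 ↦ 1/2  <
x_1 = 0, x_2 = 1 ↦ 0  <
x_1 = 1/2, x_2 = 0 ↦ 1/2  <
x_1 = 1/2, x_2 = 1/2 ↦ 1/2  <
x_1 = 1/2, x_2 = 1 ↦ 0  <
x_1 = 1, x_2 = 0 ↦ 0  <
x_1 = 1, x_2 = 1/2 ↦ 0  <
x_1 = 1, x_2 = 1 ↦ 0  <
So 1 of the 9 assignments meets the threshold.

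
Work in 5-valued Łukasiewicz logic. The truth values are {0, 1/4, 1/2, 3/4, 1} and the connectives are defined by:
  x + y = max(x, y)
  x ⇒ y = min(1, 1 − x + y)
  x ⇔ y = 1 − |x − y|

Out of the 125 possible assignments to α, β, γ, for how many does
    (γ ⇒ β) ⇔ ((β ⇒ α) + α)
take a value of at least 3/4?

value 1: 39 assignments (counts)
value 3/4: 32 assignments (counts)
value 1/2: 26 assignments
value 1/4: 18 assignments
value 0: 10 assignments
So 71 of the 125 assignments meet the threshold.

71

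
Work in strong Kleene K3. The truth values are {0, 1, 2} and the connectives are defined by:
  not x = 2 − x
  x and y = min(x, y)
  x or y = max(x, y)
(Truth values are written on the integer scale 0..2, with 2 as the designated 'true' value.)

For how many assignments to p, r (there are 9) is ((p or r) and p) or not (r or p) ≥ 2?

4

p = 0, r = 0 ↦ 2  ≥
p = 0, r = 1 ↦ 1  <
p = 0, r = 2 ↦ 0  <
p = 1, r = 0 ↦ 1  <
p = 1, r = 1 ↦ 1  <
p = 1, r = 2 ↦ 1  <
p = 2, r = 0 ↦ 2  ≥
p = 2, r = 1 ↦ 2  ≥
p = 2, r = 2 ↦ 2  ≥
So 4 of the 9 assignments meet the threshold.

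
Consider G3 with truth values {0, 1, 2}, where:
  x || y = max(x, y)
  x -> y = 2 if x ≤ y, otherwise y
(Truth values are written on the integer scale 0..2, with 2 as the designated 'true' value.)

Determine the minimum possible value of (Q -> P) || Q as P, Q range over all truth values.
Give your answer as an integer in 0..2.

Take P = 0, Q = 1:
Q -> P = 1 -> 0 = 0
(Q -> P) || Q = 0 || 1 = 1
No assignment yields a value below 1, so this is the minimum.

1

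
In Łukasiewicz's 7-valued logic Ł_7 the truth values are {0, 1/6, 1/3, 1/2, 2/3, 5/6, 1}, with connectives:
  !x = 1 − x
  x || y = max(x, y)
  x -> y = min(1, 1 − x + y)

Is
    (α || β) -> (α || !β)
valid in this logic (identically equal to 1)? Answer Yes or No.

Counterexample: take α = 0, β = 2/3.
α || β = 0 || 2/3 = 2/3
!β = !2/3 = 1/3
α || !β = 0 || 1/3 = 1/3
(α || β) -> (α || !β) = 2/3 -> 1/3 = 2/3
This gives 2/3 ≠ 1.

No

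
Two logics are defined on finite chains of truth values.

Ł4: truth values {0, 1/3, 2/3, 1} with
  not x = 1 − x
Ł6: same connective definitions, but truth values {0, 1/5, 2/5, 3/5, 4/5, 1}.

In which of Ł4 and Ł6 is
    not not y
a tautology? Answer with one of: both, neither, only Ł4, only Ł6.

neither

In Ł4: at y = 0 the value is 0 — not a tautology.
In Ł6: at y = 0 the value is 0 — not a tautology.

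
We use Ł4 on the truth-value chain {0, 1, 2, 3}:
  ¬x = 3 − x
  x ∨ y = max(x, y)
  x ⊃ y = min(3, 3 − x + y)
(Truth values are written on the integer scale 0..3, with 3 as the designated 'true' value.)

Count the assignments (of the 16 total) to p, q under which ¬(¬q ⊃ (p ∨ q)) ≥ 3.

1

p = 0, q = 0 ↦ 3  ≥
p = 0, q = 1 ↦ 1  <
p = 0, q = 2 ↦ 0  <
p = 0, q = 3 ↦ 0  <
p = 1, q = 0 ↦ 2  <
p = 1, q = 1 ↦ 1  <
p = 1, q = 2 ↦ 0  <
p = 1, q = 3 ↦ 0  <
p = 2, q = 0 ↦ 1  <
p = 2, q = 1 ↦ 0  <
p = 2, q = 2 ↦ 0  <
p = 2, q = 3 ↦ 0  <
p = 3, q = 0 ↦ 0  <
p = 3, q = 1 ↦ 0  <
p = 3, q = 2 ↦ 0  <
p = 3, q = 3 ↦ 0  <
So 1 of the 16 assignments meets the threshold.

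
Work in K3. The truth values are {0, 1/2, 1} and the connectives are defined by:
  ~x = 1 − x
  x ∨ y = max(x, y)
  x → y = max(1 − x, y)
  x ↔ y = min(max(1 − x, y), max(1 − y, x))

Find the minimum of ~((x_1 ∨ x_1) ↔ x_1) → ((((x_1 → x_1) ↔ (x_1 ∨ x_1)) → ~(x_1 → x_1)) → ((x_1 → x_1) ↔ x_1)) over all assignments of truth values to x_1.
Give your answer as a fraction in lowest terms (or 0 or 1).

Take x_1 = 1/2:
x_1 ∨ x_1 = 1/2 ∨ 1/2 = 1/2
(x_1 ∨ x_1) ↔ x_1 = 1/2 ↔ 1/2 = 1/2
~((x_1 ∨ x_1) ↔ x_1) = ~1/2 = 1/2
x_1 → x_1 = 1/2 → 1/2 = 1/2
x_1 ∨ x_1 = 1/2 ∨ 1/2 = 1/2
(x_1 → x_1) ↔ (x_1 ∨ x_1) = 1/2 ↔ 1/2 = 1/2
x_1 → x_1 = 1/2 → 1/2 = 1/2
~(x_1 → x_1) = ~1/2 = 1/2
((x_1 → x_1) ↔ (x_1 ∨ x_1)) → ~(x_1 → x_1) = 1/2 → 1/2 = 1/2
x_1 → x_1 = 1/2 → 1/2 = 1/2
(x_1 → x_1) ↔ x_1 = 1/2 ↔ 1/2 = 1/2
(((x_1 → x_1) ↔ (x_1 ∨ x_1)) → ~(x_1 → x_1)) → ((x_1 → x_1) ↔ x_1) = 1/2 → 1/2 = 1/2
~((x_1 ∨ x_1) ↔ x_1) → ((((x_1 → x_1) ↔ (x_1 ∨ x_1)) → ~(x_1 → x_1)) → ((x_1 → x_1) ↔ x_1)) = 1/2 → 1/2 = 1/2
No assignment yields a value below 1/2, so this is the minimum.

1/2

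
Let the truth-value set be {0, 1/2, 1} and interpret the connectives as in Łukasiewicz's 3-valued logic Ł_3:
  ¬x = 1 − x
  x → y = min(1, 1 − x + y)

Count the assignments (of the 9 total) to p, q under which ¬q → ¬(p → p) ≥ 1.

3

p = 0, q = 0 ↦ 0  <
p = 0, q = 1/2 ↦ 1/2  <
p = 0, q = 1 ↦ 1  ≥
p = 1/2, q = 0 ↦ 0  <
p = 1/2, q = 1/2 ↦ 1/2  <
p = 1/2, q = 1 ↦ 1  ≥
p = 1, q = 0 ↦ 0  <
p = 1, q = 1/2 ↦ 1/2  <
p = 1, q = 1 ↦ 1  ≥
So 3 of the 9 assignments meet the threshold.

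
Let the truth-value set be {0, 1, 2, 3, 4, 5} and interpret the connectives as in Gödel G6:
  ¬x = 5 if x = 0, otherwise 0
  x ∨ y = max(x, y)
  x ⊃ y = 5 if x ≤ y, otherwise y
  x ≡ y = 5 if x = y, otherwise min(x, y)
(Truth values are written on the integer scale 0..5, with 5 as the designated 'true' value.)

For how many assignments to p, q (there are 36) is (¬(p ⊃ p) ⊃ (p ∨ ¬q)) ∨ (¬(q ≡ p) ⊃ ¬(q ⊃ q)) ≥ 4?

value 5: 36 assignments (counts)
So 36 of the 36 assignments meet the threshold.

36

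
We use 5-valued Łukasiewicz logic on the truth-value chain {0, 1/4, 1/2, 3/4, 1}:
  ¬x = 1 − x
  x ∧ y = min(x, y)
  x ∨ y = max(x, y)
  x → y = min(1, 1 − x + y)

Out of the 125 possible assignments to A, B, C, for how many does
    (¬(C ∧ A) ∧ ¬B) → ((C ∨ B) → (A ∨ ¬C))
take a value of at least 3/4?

value 1: 114 assignments (counts)
value 3/4: 5 assignments (counts)
value 1/2: 4 assignments
value 1/4: 1 assignment
value 0: 1 assignment
So 119 of the 125 assignments meet the threshold.

119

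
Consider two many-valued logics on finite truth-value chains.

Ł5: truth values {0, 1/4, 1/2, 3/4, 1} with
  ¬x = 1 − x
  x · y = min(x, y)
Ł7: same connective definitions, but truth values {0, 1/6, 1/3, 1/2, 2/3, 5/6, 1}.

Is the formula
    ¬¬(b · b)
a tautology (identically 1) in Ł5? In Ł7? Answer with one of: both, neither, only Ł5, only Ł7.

In Ł5: at b = 0 the value is 0 — not a tautology.
In Ł7: at b = 0 the value is 0 — not a tautology.

neither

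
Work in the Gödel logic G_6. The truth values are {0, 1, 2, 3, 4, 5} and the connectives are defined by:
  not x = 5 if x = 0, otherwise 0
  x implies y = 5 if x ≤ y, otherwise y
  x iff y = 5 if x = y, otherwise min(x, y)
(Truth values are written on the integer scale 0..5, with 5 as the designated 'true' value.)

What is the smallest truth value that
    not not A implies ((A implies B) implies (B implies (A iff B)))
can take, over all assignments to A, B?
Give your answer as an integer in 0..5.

Take A = 1, B = 2:
not A = not 1 = 0
not not A = not 0 = 5
A implies B = 1 implies 2 = 5
A iff B = 1 iff 2 = 1
B implies (A iff B) = 2 implies 1 = 1
(A implies B) implies (B implies (A iff B)) = 5 implies 1 = 1
not not A implies ((A implies B) implies (B implies (A iff B))) = 5 implies 1 = 1
No assignment yields a value below 1, so this is the minimum.

1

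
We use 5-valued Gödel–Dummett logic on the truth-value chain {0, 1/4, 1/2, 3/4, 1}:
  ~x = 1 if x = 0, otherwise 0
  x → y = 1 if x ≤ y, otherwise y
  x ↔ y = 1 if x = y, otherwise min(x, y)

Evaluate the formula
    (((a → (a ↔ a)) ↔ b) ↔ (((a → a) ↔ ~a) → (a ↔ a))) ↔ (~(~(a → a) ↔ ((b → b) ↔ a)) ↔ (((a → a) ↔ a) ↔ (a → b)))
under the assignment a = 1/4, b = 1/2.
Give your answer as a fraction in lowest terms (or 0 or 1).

a ↔ a = 1/4 ↔ 1/4 = 1
a → (a ↔ a) = 1/4 → 1 = 1
(a → (a ↔ a)) ↔ b = 1 ↔ 1/2 = 1/2
a → a = 1/4 → 1/4 = 1
~a = ~1/4 = 0
(a → a) ↔ ~a = 1 ↔ 0 = 0
a ↔ a = 1/4 ↔ 1/4 = 1
((a → a) ↔ ~a) → (a ↔ a) = 0 → 1 = 1
((a → (a ↔ a)) ↔ b) ↔ (((a → a) ↔ ~a) → (a ↔ a)) = 1/2 ↔ 1 = 1/2
a → a = 1/4 → 1/4 = 1
~(a → a) = ~1 = 0
b → b = 1/2 → 1/2 = 1
(b → b) ↔ a = 1 ↔ 1/4 = 1/4
~(a → a) ↔ ((b → b) ↔ a) = 0 ↔ 1/4 = 0
~(~(a → a) ↔ ((b → b) ↔ a)) = ~0 = 1
a → a = 1/4 → 1/4 = 1
(a → a) ↔ a = 1 ↔ 1/4 = 1/4
a → b = 1/4 → 1/2 = 1
((a → a) ↔ a) ↔ (a → b) = 1/4 ↔ 1 = 1/4
~(~(a → a) ↔ ((b → b) ↔ a)) ↔ (((a → a) ↔ a) ↔ (a → b)) = 1 ↔ 1/4 = 1/4
(((a → (a ↔ a)) ↔ b) ↔ (((a → a) ↔ ~a) → (a ↔ a))) ↔ (~(~(a → a) ↔ ((b → b) ↔ a)) ↔ (((a → a) ↔ a) ↔ (a → b))) = 1/2 ↔ 1/4 = 1/4

1/4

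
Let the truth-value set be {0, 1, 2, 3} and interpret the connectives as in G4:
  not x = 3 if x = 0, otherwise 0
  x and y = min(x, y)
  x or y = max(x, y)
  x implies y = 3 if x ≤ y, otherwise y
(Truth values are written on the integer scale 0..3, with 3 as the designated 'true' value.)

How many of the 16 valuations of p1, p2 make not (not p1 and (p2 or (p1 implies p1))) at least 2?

p1 = 0, p2 = 0 ↦ 0  <
p1 = 0, p2 = 1 ↦ 0  <
p1 = 0, p2 = 2 ↦ 0  <
p1 = 0, p2 = 3 ↦ 0  <
p1 = 1, p2 = 0 ↦ 3  ≥
p1 = 1, p2 = 1 ↦ 3  ≥
p1 = 1, p2 = 2 ↦ 3  ≥
p1 = 1, p2 = 3 ↦ 3  ≥
p1 = 2, p2 = 0 ↦ 3  ≥
p1 = 2, p2 = 1 ↦ 3  ≥
p1 = 2, p2 = 2 ↦ 3  ≥
p1 = 2, p2 = 3 ↦ 3  ≥
p1 = 3, p2 = 0 ↦ 3  ≥
p1 = 3, p2 = 1 ↦ 3  ≥
p1 = 3, p2 = 2 ↦ 3  ≥
p1 = 3, p2 = 3 ↦ 3  ≥
So 12 of the 16 assignments meet the threshold.

12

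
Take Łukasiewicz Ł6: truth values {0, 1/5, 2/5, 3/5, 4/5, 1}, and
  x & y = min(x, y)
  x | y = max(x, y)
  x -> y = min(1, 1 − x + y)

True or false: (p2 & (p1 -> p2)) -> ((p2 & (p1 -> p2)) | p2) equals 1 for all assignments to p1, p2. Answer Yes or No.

Yes

At p1 = 0, p2 = 3/5, for instance:
p1 -> p2 = 0 -> 3/5 = 1
p2 & (p1 -> p2) = 3/5 & 1 = 3/5
(p2 & (p1 -> p2)) | p2 = 3/5 | 3/5 = 3/5
(p2 & (p1 -> p2)) -> ((p2 & (p1 -> p2)) | p2) = 3/5 -> 3/5 = 1
and checking the remaining 35 assignments likewise gives ≥ 1 in every case.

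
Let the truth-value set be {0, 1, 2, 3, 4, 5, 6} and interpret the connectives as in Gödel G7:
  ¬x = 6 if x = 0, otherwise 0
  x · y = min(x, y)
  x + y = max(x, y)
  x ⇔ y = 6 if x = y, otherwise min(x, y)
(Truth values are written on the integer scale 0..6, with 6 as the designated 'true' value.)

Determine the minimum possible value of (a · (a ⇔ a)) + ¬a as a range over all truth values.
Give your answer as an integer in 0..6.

1

Take a = 1:
a ⇔ a = 1 ⇔ 1 = 6
a · (a ⇔ a) = 1 · 6 = 1
¬a = ¬1 = 0
(a · (a ⇔ a)) + ¬a = 1 + 0 = 1
No assignment yields a value below 1, so this is the minimum.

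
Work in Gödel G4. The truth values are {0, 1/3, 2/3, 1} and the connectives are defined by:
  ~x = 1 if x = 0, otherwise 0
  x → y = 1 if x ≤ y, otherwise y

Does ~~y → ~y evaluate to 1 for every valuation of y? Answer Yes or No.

No

Counterexample: take y = 1/3.
~y = ~1/3 = 0
~~y = ~0 = 1
~y = ~1/3 = 0
~~y → ~y = 1 → 0 = 0
This gives 0 ≠ 1.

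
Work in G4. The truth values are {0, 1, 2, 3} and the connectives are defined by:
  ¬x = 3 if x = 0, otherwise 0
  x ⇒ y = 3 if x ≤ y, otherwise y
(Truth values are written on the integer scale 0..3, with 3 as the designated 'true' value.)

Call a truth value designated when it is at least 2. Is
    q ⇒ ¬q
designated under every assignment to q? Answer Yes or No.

Counterexample: take q = 1.
¬q = ¬1 = 0
q ⇒ ¬q = 1 ⇒ 0 = 0
This gives 0, which is below 2.

No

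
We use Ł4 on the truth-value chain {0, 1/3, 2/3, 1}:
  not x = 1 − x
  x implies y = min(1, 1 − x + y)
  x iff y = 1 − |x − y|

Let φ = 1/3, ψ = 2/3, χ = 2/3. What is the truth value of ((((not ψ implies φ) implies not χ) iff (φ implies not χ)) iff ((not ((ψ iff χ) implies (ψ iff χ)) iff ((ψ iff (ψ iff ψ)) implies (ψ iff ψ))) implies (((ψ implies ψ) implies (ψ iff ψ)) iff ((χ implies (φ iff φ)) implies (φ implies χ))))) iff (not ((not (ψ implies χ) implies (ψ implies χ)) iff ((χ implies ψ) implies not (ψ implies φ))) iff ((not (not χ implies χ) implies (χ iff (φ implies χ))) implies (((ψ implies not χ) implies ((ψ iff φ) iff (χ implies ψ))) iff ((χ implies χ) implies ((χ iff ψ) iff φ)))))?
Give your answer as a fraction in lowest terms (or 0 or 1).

not ψ = not 2/3 = 1/3
not ψ implies φ = 1/3 implies 1/3 = 1
not χ = not 2/3 = 1/3
(not ψ implies φ) implies not χ = 1 implies 1/3 = 1/3
not χ = not 2/3 = 1/3
φ implies not χ = 1/3 implies 1/3 = 1
((not ψ implies φ) implies not χ) iff (φ implies not χ) = 1/3 iff 1 = 1/3
ψ iff χ = 2/3 iff 2/3 = 1
ψ iff χ = 2/3 iff 2/3 = 1
(ψ iff χ) implies (ψ iff χ) = 1 implies 1 = 1
not ((ψ iff χ) implies (ψ iff χ)) = not 1 = 0
ψ iff ψ = 2/3 iff 2/3 = 1
ψ iff (ψ iff ψ) = 2/3 iff 1 = 2/3
ψ iff ψ = 2/3 iff 2/3 = 1
(ψ iff (ψ iff ψ)) implies (ψ iff ψ) = 2/3 implies 1 = 1
not ((ψ iff χ) implies (ψ iff χ)) iff ((ψ iff (ψ iff ψ)) implies (ψ iff ψ)) = 0 iff 1 = 0
ψ implies ψ = 2/3 implies 2/3 = 1
ψ iff ψ = 2/3 iff 2/3 = 1
(ψ implies ψ) implies (ψ iff ψ) = 1 implies 1 = 1
φ iff φ = 1/3 iff 1/3 = 1
χ implies (φ iff φ) = 2/3 implies 1 = 1
φ implies χ = 1/3 implies 2/3 = 1
(χ implies (φ iff φ)) implies (φ implies χ) = 1 implies 1 = 1
((ψ implies ψ) implies (ψ iff ψ)) iff ((χ implies (φ iff φ)) implies (φ implies χ)) = 1 iff 1 = 1
(not ((ψ iff χ) implies (ψ iff χ)) iff ((ψ iff (ψ iff ψ)) implies (ψ iff ψ))) implies (((ψ implies ψ) implies (ψ iff ψ)) iff ((χ implies (φ iff φ)) implies (φ implies χ))) = 0 implies 1 = 1
(((not ψ implies φ) implies not χ) iff (φ implies not χ)) iff ((not ((ψ iff χ) implies (ψ iff χ)) iff ((ψ iff (ψ iff ψ)) implies (ψ iff ψ))) implies (((ψ implies ψ) implies (ψ iff ψ)) iff ((χ implies (φ iff φ)) implies (φ implies χ)))) = 1/3 iff 1 = 1/3
ψ implies χ = 2/3 implies 2/3 = 1
not (ψ implies χ) = not 1 = 0
ψ implies χ = 2/3 implies 2/3 = 1
not (ψ implies χ) implies (ψ implies χ) = 0 implies 1 = 1
χ implies ψ = 2/3 implies 2/3 = 1
ψ implies φ = 2/3 implies 1/3 = 2/3
not (ψ implies φ) = not 2/3 = 1/3
(χ implies ψ) implies not (ψ implies φ) = 1 implies 1/3 = 1/3
(not (ψ implies χ) implies (ψ implies χ)) iff ((χ implies ψ) implies not (ψ implies φ)) = 1 iff 1/3 = 1/3
not ((not (ψ implies χ) implies (ψ implies χ)) iff ((χ implies ψ) implies not (ψ implies φ))) = not 1/3 = 2/3
not χ = not 2/3 = 1/3
not χ implies χ = 1/3 implies 2/3 = 1
not (not χ implies χ) = not 1 = 0
φ implies χ = 1/3 implies 2/3 = 1
χ iff (φ implies χ) = 2/3 iff 1 = 2/3
not (not χ implies χ) implies (χ iff (φ implies χ)) = 0 implies 2/3 = 1
not χ = not 2/3 = 1/3
ψ implies not χ = 2/3 implies 1/3 = 2/3
ψ iff φ = 2/3 iff 1/3 = 2/3
χ implies ψ = 2/3 implies 2/3 = 1
(ψ iff φ) iff (χ implies ψ) = 2/3 iff 1 = 2/3
(ψ implies not χ) implies ((ψ iff φ) iff (χ implies ψ)) = 2/3 implies 2/3 = 1
χ implies χ = 2/3 implies 2/3 = 1
χ iff ψ = 2/3 iff 2/3 = 1
(χ iff ψ) iff φ = 1 iff 1/3 = 1/3
(χ implies χ) implies ((χ iff ψ) iff φ) = 1 implies 1/3 = 1/3
((ψ implies not χ) implies ((ψ iff φ) iff (χ implies ψ))) iff ((χ implies χ) implies ((χ iff ψ) iff φ)) = 1 iff 1/3 = 1/3
(not (not χ implies χ) implies (χ iff (φ implies χ))) implies (((ψ implies not χ) implies ((ψ iff φ) iff (χ implies ψ))) iff ((χ implies χ) implies ((χ iff ψ) iff φ))) = 1 implies 1/3 = 1/3
not ((not (ψ implies χ) implies (ψ implies χ)) iff ((χ implies ψ) implies not (ψ implies φ))) iff ((not (not χ implies χ) implies (χ iff (φ implies χ))) implies (((ψ implies not χ) implies ((ψ iff φ) iff (χ implies ψ))) iff ((χ implies χ) implies ((χ iff ψ) iff φ)))) = 2/3 iff 1/3 = 2/3
((((not ψ implies φ) implies not χ) iff (φ implies not χ)) iff ((not ((ψ iff χ) implies (ψ iff χ)) iff ((ψ iff (ψ iff ψ)) implies (ψ iff ψ))) implies (((ψ implies ψ) implies (ψ iff ψ)) iff ((χ implies (φ iff φ)) implies (φ implies χ))))) iff (not ((not (ψ implies χ) implies (ψ implies χ)) iff ((χ implies ψ) implies not (ψ implies φ))) iff ((not (not χ implies χ) implies (χ iff (φ implies χ))) implies (((ψ implies not χ) implies ((ψ iff φ) iff (χ implies ψ))) iff ((χ implies χ) implies ((χ iff ψ) iff φ))))) = 1/3 iff 2/3 = 2/3

2/3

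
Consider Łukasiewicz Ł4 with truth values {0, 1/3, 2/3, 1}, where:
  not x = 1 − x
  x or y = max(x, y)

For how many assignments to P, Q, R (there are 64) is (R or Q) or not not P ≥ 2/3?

value 1: 37 assignments (counts)
value 2/3: 19 assignments (counts)
value 1/3: 7 assignments
value 0: 1 assignment
So 56 of the 64 assignments meet the threshold.

56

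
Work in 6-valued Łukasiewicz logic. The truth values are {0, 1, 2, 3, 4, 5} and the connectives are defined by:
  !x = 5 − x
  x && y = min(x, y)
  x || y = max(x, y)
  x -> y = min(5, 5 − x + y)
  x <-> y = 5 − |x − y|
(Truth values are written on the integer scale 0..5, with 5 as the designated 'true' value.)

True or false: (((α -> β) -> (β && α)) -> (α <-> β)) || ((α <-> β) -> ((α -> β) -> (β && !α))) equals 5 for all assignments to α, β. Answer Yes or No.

No

Counterexample: take α = 5, β = 3.
α -> β = 5 -> 3 = 3
β && α = 3 && 5 = 3
(α -> β) -> (β && α) = 3 -> 3 = 5
α <-> β = 5 <-> 3 = 3
((α -> β) -> (β && α)) -> (α <-> β) = 5 -> 3 = 3
α <-> β = 5 <-> 3 = 3
α -> β = 5 -> 3 = 3
!α = !5 = 0
β && !α = 3 && 0 = 0
(α -> β) -> (β && !α) = 3 -> 0 = 2
(α <-> β) -> ((α -> β) -> (β && !α)) = 3 -> 2 = 4
(((α -> β) -> (β && α)) -> (α <-> β)) || ((α <-> β) -> ((α -> β) -> (β && !α))) = 3 || 4 = 4
This gives 4 ≠ 5.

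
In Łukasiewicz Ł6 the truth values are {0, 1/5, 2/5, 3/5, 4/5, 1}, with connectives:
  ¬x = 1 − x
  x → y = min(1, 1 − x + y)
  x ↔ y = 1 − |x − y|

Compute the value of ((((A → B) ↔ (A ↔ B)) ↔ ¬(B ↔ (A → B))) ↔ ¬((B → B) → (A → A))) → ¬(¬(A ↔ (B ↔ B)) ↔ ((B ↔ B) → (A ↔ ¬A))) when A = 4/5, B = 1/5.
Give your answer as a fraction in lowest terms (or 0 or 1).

A → B = 4/5 → 1/5 = 2/5
A ↔ B = 4/5 ↔ 1/5 = 2/5
(A → B) ↔ (A ↔ B) = 2/5 ↔ 2/5 = 1
A → B = 4/5 → 1/5 = 2/5
B ↔ (A → B) = 1/5 ↔ 2/5 = 4/5
¬(B ↔ (A → B)) = ¬4/5 = 1/5
((A → B) ↔ (A ↔ B)) ↔ ¬(B ↔ (A → B)) = 1 ↔ 1/5 = 1/5
B → B = 1/5 → 1/5 = 1
A → A = 4/5 → 4/5 = 1
(B → B) → (A → A) = 1 → 1 = 1
¬((B → B) → (A → A)) = ¬1 = 0
(((A → B) ↔ (A ↔ B)) ↔ ¬(B ↔ (A → B))) ↔ ¬((B → B) → (A → A)) = 1/5 ↔ 0 = 4/5
B ↔ B = 1/5 ↔ 1/5 = 1
A ↔ (B ↔ B) = 4/5 ↔ 1 = 4/5
¬(A ↔ (B ↔ B)) = ¬4/5 = 1/5
B ↔ B = 1/5 ↔ 1/5 = 1
¬A = ¬4/5 = 1/5
A ↔ ¬A = 4/5 ↔ 1/5 = 2/5
(B ↔ B) → (A ↔ ¬A) = 1 → 2/5 = 2/5
¬(A ↔ (B ↔ B)) ↔ ((B ↔ B) → (A ↔ ¬A)) = 1/5 ↔ 2/5 = 4/5
¬(¬(A ↔ (B ↔ B)) ↔ ((B ↔ B) → (A ↔ ¬A))) = ¬4/5 = 1/5
((((A → B) ↔ (A ↔ B)) ↔ ¬(B ↔ (A → B))) ↔ ¬((B → B) → (A → A))) → ¬(¬(A ↔ (B ↔ B)) ↔ ((B ↔ B) → (A ↔ ¬A))) = 4/5 → 1/5 = 2/5

2/5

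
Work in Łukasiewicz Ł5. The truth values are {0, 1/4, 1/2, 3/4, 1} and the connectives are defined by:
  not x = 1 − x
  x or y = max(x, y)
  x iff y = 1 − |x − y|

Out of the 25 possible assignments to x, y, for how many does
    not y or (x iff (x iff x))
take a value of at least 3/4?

16

value 1: 9 assignments (counts)
value 3/4: 7 assignments (counts)
value 1/2: 5 assignments
value 1/4: 3 assignments
value 0: 1 assignment
So 16 of the 25 assignments meet the threshold.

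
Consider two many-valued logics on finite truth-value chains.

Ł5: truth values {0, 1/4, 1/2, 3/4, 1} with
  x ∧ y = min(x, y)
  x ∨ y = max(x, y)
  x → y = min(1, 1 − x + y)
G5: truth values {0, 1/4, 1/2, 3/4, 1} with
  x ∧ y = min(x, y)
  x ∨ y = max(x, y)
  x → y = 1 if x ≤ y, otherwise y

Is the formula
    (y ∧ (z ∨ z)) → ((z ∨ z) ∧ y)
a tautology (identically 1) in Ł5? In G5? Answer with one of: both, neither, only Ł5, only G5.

both

In Ł5: every assignment gives 1 — tautology.
In G5: every assignment gives 1 — tautology.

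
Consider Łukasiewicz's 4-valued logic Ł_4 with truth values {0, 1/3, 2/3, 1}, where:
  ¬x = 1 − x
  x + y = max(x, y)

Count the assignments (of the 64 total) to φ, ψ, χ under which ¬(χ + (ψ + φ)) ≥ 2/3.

value 1: 1 assignment (counts)
value 2/3: 7 assignments (counts)
value 1/3: 19 assignments
value 0: 37 assignments
So 8 of the 64 assignments meet the threshold.

8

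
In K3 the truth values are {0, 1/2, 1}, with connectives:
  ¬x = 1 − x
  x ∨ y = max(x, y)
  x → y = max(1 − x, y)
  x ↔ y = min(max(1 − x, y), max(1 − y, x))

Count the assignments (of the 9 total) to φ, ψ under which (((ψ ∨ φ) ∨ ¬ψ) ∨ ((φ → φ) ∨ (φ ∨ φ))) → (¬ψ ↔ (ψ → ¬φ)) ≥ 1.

4

φ = 0, ψ = 0 ↦ 1  ≥
φ = 0, ψ = 1/2 ↦ 1/2  <
φ = 0, ψ = 1 ↦ 0  <
φ = 1/2, ψ = 0 ↦ 1  ≥
φ = 1/2, ψ = 1/2 ↦ 1/2  <
φ = 1/2, ψ = 1 ↦ 1/2  <
φ = 1, ψ = 0 ↦ 1  ≥
φ = 1, ψ = 1/2 ↦ 1/2  <
φ = 1, ψ = 1 ↦ 1  ≥
So 4 of the 9 assignments meet the threshold.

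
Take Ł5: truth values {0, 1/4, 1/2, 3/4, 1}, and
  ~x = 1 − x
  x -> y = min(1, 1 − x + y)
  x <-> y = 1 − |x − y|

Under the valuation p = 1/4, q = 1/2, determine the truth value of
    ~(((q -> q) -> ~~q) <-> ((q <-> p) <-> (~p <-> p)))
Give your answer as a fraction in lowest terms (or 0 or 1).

1/4

q -> q = 1/2 -> 1/2 = 1
~q = ~1/2 = 1/2
~~q = ~1/2 = 1/2
(q -> q) -> ~~q = 1 -> 1/2 = 1/2
q <-> p = 1/2 <-> 1/4 = 3/4
~p = ~1/4 = 3/4
~p <-> p = 3/4 <-> 1/4 = 1/2
(q <-> p) <-> (~p <-> p) = 3/4 <-> 1/2 = 3/4
((q -> q) -> ~~q) <-> ((q <-> p) <-> (~p <-> p)) = 1/2 <-> 3/4 = 3/4
~(((q -> q) -> ~~q) <-> ((q <-> p) <-> (~p <-> p))) = ~3/4 = 1/4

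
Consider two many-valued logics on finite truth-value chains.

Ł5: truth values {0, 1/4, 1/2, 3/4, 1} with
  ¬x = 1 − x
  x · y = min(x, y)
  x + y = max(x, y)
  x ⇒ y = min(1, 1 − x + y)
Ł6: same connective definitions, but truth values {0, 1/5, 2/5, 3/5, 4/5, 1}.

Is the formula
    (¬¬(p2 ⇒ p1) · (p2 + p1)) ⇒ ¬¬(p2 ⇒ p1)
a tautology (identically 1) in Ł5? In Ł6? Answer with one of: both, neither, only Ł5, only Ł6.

In Ł5: every assignment gives 1 — tautology.
In Ł6: every assignment gives 1 — tautology.

both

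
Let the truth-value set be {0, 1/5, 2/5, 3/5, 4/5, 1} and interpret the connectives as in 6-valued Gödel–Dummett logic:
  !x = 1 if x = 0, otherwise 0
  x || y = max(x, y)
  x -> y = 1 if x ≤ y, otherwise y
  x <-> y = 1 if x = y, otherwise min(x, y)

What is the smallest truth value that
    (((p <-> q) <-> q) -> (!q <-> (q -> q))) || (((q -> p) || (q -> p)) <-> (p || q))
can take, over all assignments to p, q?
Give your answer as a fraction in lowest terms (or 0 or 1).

Take p = 1/5, q = 1/5:
p <-> q = 1/5 <-> 1/5 = 1
(p <-> q) <-> q = 1 <-> 1/5 = 1/5
!q = !1/5 = 0
q -> q = 1/5 -> 1/5 = 1
!q <-> (q -> q) = 0 <-> 1 = 0
((p <-> q) <-> q) -> (!q <-> (q -> q)) = 1/5 -> 0 = 0
q -> p = 1/5 -> 1/5 = 1
q -> p = 1/5 -> 1/5 = 1
(q -> p) || (q -> p) = 1 || 1 = 1
p || q = 1/5 || 1/5 = 1/5
((q -> p) || (q -> p)) <-> (p || q) = 1 <-> 1/5 = 1/5
(((p <-> q) <-> q) -> (!q <-> (q -> q))) || (((q -> p) || (q -> p)) <-> (p || q)) = 0 || 1/5 = 1/5
No assignment yields a value below 1/5, so this is the minimum.

1/5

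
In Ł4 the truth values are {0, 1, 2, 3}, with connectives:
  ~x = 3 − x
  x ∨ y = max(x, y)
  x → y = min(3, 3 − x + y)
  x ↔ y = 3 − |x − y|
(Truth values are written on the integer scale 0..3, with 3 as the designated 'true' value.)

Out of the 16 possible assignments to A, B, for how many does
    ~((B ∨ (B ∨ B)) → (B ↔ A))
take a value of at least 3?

1

A = 0, B = 0 ↦ 0  <
A = 0, B = 1 ↦ 0  <
A = 0, B = 2 ↦ 1  <
A = 0, B = 3 ↦ 3  ≥
A = 1, B = 0 ↦ 0  <
A = 1, B = 1 ↦ 0  <
A = 1, B = 2 ↦ 0  <
A = 1, B = 3 ↦ 2  <
A = 2, B = 0 ↦ 0  <
A = 2, B = 1 ↦ 0  <
A = 2, B = 2 ↦ 0  <
A = 2, B = 3 ↦ 1  <
A = 3, B = 0 ↦ 0  <
A = 3, B = 1 ↦ 0  <
A = 3, B = 2 ↦ 0  <
A = 3, B = 3 ↦ 0  <
So 1 of the 16 assignments meets the threshold.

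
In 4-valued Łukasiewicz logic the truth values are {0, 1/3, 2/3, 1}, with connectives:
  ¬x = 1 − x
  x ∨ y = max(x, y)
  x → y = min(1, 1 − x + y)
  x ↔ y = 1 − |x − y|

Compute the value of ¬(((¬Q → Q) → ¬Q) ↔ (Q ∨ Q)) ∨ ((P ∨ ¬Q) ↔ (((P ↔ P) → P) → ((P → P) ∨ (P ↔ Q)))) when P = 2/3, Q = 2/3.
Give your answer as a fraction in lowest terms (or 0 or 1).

2/3

¬Q = ¬2/3 = 1/3
¬Q → Q = 1/3 → 2/3 = 1
¬Q = ¬2/3 = 1/3
(¬Q → Q) → ¬Q = 1 → 1/3 = 1/3
Q ∨ Q = 2/3 ∨ 2/3 = 2/3
((¬Q → Q) → ¬Q) ↔ (Q ∨ Q) = 1/3 ↔ 2/3 = 2/3
¬(((¬Q → Q) → ¬Q) ↔ (Q ∨ Q)) = ¬2/3 = 1/3
¬Q = ¬2/3 = 1/3
P ∨ ¬Q = 2/3 ∨ 1/3 = 2/3
P ↔ P = 2/3 ↔ 2/3 = 1
(P ↔ P) → P = 1 → 2/3 = 2/3
P → P = 2/3 → 2/3 = 1
P ↔ Q = 2/3 ↔ 2/3 = 1
(P → P) ∨ (P ↔ Q) = 1 ∨ 1 = 1
((P ↔ P) → P) → ((P → P) ∨ (P ↔ Q)) = 2/3 → 1 = 1
(P ∨ ¬Q) ↔ (((P ↔ P) → P) → ((P → P) ∨ (P ↔ Q))) = 2/3 ↔ 1 = 2/3
¬(((¬Q → Q) → ¬Q) ↔ (Q ∨ Q)) ∨ ((P ∨ ¬Q) ↔ (((P ↔ P) → P) → ((P → P) ∨ (P ↔ Q)))) = 1/3 ∨ 2/3 = 2/3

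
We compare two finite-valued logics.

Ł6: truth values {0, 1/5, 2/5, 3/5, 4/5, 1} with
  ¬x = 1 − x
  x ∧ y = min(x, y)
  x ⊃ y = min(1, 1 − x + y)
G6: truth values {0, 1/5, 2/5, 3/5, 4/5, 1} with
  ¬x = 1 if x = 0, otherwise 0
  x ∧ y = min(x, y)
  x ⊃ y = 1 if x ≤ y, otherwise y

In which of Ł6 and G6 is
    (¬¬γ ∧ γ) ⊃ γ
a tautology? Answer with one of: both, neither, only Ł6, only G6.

In Ł6: every assignment gives 1 — tautology.
In G6: every assignment gives 1 — tautology.

both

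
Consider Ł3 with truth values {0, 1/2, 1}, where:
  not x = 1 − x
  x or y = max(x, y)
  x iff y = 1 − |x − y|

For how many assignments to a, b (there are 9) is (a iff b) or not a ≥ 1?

5

a = 0, b = 0 ↦ 1  ≥
a = 0, b = 1/2 ↦ 1  ≥
a = 0, b = 1 ↦ 1  ≥
a = 1/2, b = 0 ↦ 1/2  <
a = 1/2, b = 1/2 ↦ 1  ≥
a = 1/2, b = 1 ↦ 1/2  <
a = 1, b = 0 ↦ 0  <
a = 1, b = 1/2 ↦ 1/2  <
a = 1, b = 1 ↦ 1  ≥
So 5 of the 9 assignments meet the threshold.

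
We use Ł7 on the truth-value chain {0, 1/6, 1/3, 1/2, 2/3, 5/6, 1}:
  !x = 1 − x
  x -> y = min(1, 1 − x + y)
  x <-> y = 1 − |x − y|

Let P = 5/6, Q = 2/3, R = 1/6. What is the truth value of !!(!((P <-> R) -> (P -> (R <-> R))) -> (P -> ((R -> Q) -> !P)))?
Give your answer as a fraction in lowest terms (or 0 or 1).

1

P <-> R = 5/6 <-> 1/6 = 1/3
R <-> R = 1/6 <-> 1/6 = 1
P -> (R <-> R) = 5/6 -> 1 = 1
(P <-> R) -> (P -> (R <-> R)) = 1/3 -> 1 = 1
!((P <-> R) -> (P -> (R <-> R))) = !1 = 0
R -> Q = 1/6 -> 2/3 = 1
!P = !5/6 = 1/6
(R -> Q) -> !P = 1 -> 1/6 = 1/6
P -> ((R -> Q) -> !P) = 5/6 -> 1/6 = 1/3
!((P <-> R) -> (P -> (R <-> R))) -> (P -> ((R -> Q) -> !P)) = 0 -> 1/3 = 1
!(!((P <-> R) -> (P -> (R <-> R))) -> (P -> ((R -> Q) -> !P))) = !1 = 0
!!(!((P <-> R) -> (P -> (R <-> R))) -> (P -> ((R -> Q) -> !P))) = !0 = 1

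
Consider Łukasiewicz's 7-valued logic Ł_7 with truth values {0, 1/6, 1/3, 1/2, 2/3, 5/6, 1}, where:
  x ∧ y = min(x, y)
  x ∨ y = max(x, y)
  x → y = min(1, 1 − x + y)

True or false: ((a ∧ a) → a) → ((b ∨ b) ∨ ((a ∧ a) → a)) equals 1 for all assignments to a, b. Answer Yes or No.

At a = 1, b = 5/6, for instance:
a ∧ a = 1 ∧ 1 = 1
(a ∧ a) → a = 1 → 1 = 1
b ∨ b = 5/6 ∨ 5/6 = 5/6
(b ∨ b) ∨ ((a ∧ a) → a) = 5/6 ∨ 1 = 1
((a ∧ a) → a) → ((b ∨ b) ∨ ((a ∧ a) → a)) = 1 → 1 = 1
and checking the remaining 48 assignments likewise gives ≥ 1 in every case.

Yes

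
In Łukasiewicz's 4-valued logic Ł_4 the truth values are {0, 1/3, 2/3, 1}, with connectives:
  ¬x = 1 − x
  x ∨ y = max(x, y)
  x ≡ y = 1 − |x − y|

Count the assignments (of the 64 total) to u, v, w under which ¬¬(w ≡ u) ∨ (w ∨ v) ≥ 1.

value 1: 37 assignments (counts)
value 2/3: 21 assignments
value 1/3: 5 assignments
value 0: 1 assignment
So 37 of the 64 assignments meet the threshold.

37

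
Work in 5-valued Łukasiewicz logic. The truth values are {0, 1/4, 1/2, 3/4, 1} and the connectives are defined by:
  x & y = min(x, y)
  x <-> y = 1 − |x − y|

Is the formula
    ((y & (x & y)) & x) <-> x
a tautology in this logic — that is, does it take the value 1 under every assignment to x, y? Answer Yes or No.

No

Counterexample: take x = 1/4, y = 0.
x & y = 1/4 & 0 = 0
y & (x & y) = 0 & 0 = 0
(y & (x & y)) & x = 0 & 1/4 = 0
((y & (x & y)) & x) <-> x = 0 <-> 1/4 = 3/4
This gives 3/4 ≠ 1.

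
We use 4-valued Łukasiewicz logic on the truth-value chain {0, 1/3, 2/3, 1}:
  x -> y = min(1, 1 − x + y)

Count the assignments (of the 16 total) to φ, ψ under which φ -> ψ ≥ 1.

10

φ = 0, ψ = 0 ↦ 1  ≥
φ = 0, ψ = 1/3 ↦ 1  ≥
φ = 0, ψ = 2/3 ↦ 1  ≥
φ = 0, ψ = 1 ↦ 1  ≥
φ = 1/3, ψ = 0 ↦ 2/3  <
φ = 1/3, ψ = 1/3 ↦ 1  ≥
φ = 1/3, ψ = 2/3 ↦ 1  ≥
φ = 1/3, ψ = 1 ↦ 1  ≥
φ = 2/3, ψ = 0 ↦ 1/3  <
φ = 2/3, ψ = 1/3 ↦ 2/3  <
φ = 2/3, ψ = 2/3 ↦ 1  ≥
φ = 2/3, ψ = 1 ↦ 1  ≥
φ = 1, ψ = 0 ↦ 0  <
φ = 1, ψ = 1/3 ↦ 1/3  <
φ = 1, ψ = 2/3 ↦ 2/3  <
φ = 1, ψ = 1 ↦ 1  ≥
So 10 of the 16 assignments meet the threshold.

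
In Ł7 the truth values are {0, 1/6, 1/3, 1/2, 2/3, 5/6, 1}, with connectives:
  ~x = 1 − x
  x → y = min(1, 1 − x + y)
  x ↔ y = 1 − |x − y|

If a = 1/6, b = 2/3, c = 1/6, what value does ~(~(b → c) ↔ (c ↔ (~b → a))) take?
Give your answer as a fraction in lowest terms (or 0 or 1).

1/6

b → c = 2/3 → 1/6 = 1/2
~(b → c) = ~1/2 = 1/2
~b = ~2/3 = 1/3
~b → a = 1/3 → 1/6 = 5/6
c ↔ (~b → a) = 1/6 ↔ 5/6 = 1/3
~(b → c) ↔ (c ↔ (~b → a)) = 1/2 ↔ 1/3 = 5/6
~(~(b → c) ↔ (c ↔ (~b → a))) = ~5/6 = 1/6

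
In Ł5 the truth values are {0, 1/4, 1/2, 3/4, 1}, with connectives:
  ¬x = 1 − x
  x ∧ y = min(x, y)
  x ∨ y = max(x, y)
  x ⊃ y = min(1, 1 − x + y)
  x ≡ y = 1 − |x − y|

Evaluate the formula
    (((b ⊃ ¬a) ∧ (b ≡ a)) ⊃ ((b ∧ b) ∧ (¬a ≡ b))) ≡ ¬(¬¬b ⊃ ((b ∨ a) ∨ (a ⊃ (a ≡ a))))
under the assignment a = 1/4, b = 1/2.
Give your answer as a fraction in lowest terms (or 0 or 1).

1/4

¬a = ¬1/4 = 3/4
b ⊃ ¬a = 1/2 ⊃ 3/4 = 1
b ≡ a = 1/2 ≡ 1/4 = 3/4
(b ⊃ ¬a) ∧ (b ≡ a) = 1 ∧ 3/4 = 3/4
b ∧ b = 1/2 ∧ 1/2 = 1/2
¬a = ¬1/4 = 3/4
¬a ≡ b = 3/4 ≡ 1/2 = 3/4
(b ∧ b) ∧ (¬a ≡ b) = 1/2 ∧ 3/4 = 1/2
((b ⊃ ¬a) ∧ (b ≡ a)) ⊃ ((b ∧ b) ∧ (¬a ≡ b)) = 3/4 ⊃ 1/2 = 3/4
¬b = ¬1/2 = 1/2
¬¬b = ¬1/2 = 1/2
b ∨ a = 1/2 ∨ 1/4 = 1/2
a ≡ a = 1/4 ≡ 1/4 = 1
a ⊃ (a ≡ a) = 1/4 ⊃ 1 = 1
(b ∨ a) ∨ (a ⊃ (a ≡ a)) = 1/2 ∨ 1 = 1
¬¬b ⊃ ((b ∨ a) ∨ (a ⊃ (a ≡ a))) = 1/2 ⊃ 1 = 1
¬(¬¬b ⊃ ((b ∨ a) ∨ (a ⊃ (a ≡ a)))) = ¬1 = 0
(((b ⊃ ¬a) ∧ (b ≡ a)) ⊃ ((b ∧ b) ∧ (¬a ≡ b))) ≡ ¬(¬¬b ⊃ ((b ∨ a) ∨ (a ⊃ (a ≡ a)))) = 3/4 ≡ 0 = 1/4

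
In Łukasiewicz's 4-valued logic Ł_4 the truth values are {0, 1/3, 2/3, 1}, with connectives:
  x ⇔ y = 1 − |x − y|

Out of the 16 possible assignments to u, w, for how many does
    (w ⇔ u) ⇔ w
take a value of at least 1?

5

u = 0, w = 0 ↦ 0  <
u = 0, w = 1/3 ↦ 2/3  <
u = 0, w = 2/3 ↦ 2/3  <
u = 0, w = 1 ↦ 0  <
u = 1/3, w = 0 ↦ 1/3  <
u = 1/3, w = 1/3 ↦ 1/3  <
u = 1/3, w = 2/3 ↦ 1  ≥
u = 1/3, w = 1 ↦ 1/3  <
u = 2/3, w = 0 ↦ 2/3  <
u = 2/3, w = 1/3 ↦ 2/3  <
u = 2/3, w = 2/3 ↦ 2/3  <
u = 2/3, w = 1 ↦ 2/3  <
u = 1, w = 0 ↦ 1  ≥
u = 1, w = 1/3 ↦ 1  ≥
u = 1, w = 2/3 ↦ 1  ≥
u = 1, w = 1 ↦ 1  ≥
So 5 of the 16 assignments meet the threshold.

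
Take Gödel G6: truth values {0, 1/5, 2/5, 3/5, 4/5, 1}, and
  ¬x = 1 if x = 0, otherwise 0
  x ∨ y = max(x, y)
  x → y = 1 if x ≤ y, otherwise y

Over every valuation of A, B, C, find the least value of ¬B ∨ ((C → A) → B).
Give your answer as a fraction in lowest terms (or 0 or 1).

Take A = 0, B = 1/5, C = 0:
¬B = ¬1/5 = 0
C → A = 0 → 0 = 1
(C → A) → B = 1 → 1/5 = 1/5
¬B ∨ ((C → A) → B) = 0 ∨ 1/5 = 1/5
No assignment yields a value below 1/5, so this is the minimum.

1/5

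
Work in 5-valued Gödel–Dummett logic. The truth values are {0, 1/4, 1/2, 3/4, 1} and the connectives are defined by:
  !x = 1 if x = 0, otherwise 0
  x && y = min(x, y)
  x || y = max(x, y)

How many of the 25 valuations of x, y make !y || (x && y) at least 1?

value 1: 6 assignments (counts)
value 3/4: 3 assignments
value 1/2: 5 assignments
value 1/4: 7 assignments
value 0: 4 assignments
So 6 of the 25 assignments meet the threshold.

6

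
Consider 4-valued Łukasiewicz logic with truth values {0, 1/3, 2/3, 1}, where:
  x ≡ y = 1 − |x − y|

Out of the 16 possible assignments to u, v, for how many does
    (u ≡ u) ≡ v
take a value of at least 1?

4

u = 0, v = 0 ↦ 0  <
u = 0, v = 1/3 ↦ 1/3  <
u = 0, v = 2/3 ↦ 2/3  <
u = 0, v = 1 ↦ 1  ≥
u = 1/3, v = 0 ↦ 0  <
u = 1/3, v = 1/3 ↦ 1/3  <
u = 1/3, v = 2/3 ↦ 2/3  <
u = 1/3, v = 1 ↦ 1  ≥
u = 2/3, v = 0 ↦ 0  <
u = 2/3, v = 1/3 ↦ 1/3  <
u = 2/3, v = 2/3 ↦ 2/3  <
u = 2/3, v = 1 ↦ 1  ≥
u = 1, v = 0 ↦ 0  <
u = 1, v = 1/3 ↦ 1/3  <
u = 1, v = 2/3 ↦ 2/3  <
u = 1, v = 1 ↦ 1  ≥
So 4 of the 16 assignments meet the threshold.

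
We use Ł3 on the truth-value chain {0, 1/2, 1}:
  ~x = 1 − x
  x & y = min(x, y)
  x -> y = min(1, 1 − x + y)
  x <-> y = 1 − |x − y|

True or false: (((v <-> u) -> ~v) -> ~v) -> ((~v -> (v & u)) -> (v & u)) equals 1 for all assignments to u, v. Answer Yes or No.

No

Counterexample: take u = 1/2, v = 1/2.
v <-> u = 1/2 <-> 1/2 = 1
~v = ~1/2 = 1/2
(v <-> u) -> ~v = 1 -> 1/2 = 1/2
~v = ~1/2 = 1/2
((v <-> u) -> ~v) -> ~v = 1/2 -> 1/2 = 1
~v = ~1/2 = 1/2
v & u = 1/2 & 1/2 = 1/2
~v -> (v & u) = 1/2 -> 1/2 = 1
v & u = 1/2 & 1/2 = 1/2
(~v -> (v & u)) -> (v & u) = 1 -> 1/2 = 1/2
(((v <-> u) -> ~v) -> ~v) -> ((~v -> (v & u)) -> (v & u)) = 1 -> 1/2 = 1/2
This gives 1/2 ≠ 1.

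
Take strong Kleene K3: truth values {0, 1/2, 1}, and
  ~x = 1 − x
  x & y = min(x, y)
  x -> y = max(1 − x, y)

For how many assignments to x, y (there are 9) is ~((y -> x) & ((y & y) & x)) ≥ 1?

x = 0, y = 0 ↦ 1  ≥
x = 0, y = 1/2 ↦ 1  ≥
x = 0, y = 1 ↦ 1  ≥
x = 1/2, y = 0 ↦ 1  ≥
x = 1/2, y = 1/2 ↦ 1/2  <
x = 1/2, y = 1 ↦ 1/2  <
x = 1, y = 0 ↦ 1  ≥
x = 1, y = 1/2 ↦ 1/2  <
x = 1, y = 1 ↦ 0  <
So 5 of the 9 assignments meet the threshold.

5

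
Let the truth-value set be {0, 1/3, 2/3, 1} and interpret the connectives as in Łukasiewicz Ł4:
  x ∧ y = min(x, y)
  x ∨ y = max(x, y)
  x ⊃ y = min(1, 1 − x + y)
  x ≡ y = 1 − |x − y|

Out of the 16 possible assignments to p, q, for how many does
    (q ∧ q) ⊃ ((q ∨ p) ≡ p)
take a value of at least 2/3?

14

p = 0, q = 0 ↦ 1  ≥
p = 0, q = 1/3 ↦ 1  ≥
p = 0, q = 2/3 ↦ 2/3  ≥
p = 0, q = 1 ↦ 0  <
p = 1/3, q = 0 ↦ 1  ≥
p = 1/3, q = 1/3 ↦ 1  ≥
p = 1/3, q = 2/3 ↦ 1  ≥
p = 1/3, q = 1 ↦ 1/3  <
p = 2/3, q = 0 ↦ 1  ≥
p = 2/3, q = 1/3 ↦ 1  ≥
p = 2/3, q = 2/3 ↦ 1  ≥
p = 2/3, q = 1 ↦ 2/3  ≥
p = 1, q = 0 ↦ 1  ≥
p = 1, q = 1/3 ↦ 1  ≥
p = 1, q = 2/3 ↦ 1  ≥
p = 1, q = 1 ↦ 1  ≥
So 14 of the 16 assignments meet the threshold.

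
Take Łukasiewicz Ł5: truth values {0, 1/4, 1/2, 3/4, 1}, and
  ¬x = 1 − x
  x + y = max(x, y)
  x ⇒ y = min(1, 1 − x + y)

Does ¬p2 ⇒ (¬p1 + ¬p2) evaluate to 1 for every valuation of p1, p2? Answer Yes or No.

At p1 = 0, p2 = 1/2, for instance:
¬p2 = ¬1/2 = 1/2
¬p1 = ¬0 = 1
¬p1 + ¬p2 = 1 + 1/2 = 1
¬p2 ⇒ (¬p1 + ¬p2) = 1/2 ⇒ 1 = 1
and checking the remaining 24 assignments likewise gives ≥ 1 in every case.

Yes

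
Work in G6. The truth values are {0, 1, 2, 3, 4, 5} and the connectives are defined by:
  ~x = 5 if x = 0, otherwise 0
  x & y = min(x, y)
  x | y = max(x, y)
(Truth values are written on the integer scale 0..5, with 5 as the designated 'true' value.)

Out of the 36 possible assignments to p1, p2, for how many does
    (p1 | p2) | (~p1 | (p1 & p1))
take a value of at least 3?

30

value 5: 16 assignments (counts)
value 4: 8 assignments (counts)
value 3: 6 assignments (counts)
value 2: 4 assignments
value 1: 2 assignments
So 30 of the 36 assignments meet the threshold.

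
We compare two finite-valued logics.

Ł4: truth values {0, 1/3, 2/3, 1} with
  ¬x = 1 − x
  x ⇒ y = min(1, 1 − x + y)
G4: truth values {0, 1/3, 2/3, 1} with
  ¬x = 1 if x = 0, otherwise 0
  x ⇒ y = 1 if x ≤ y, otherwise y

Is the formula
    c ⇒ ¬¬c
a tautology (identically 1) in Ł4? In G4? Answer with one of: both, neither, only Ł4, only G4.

In Ł4: every assignment gives 1 — tautology.
In G4: every assignment gives 1 — tautology.

both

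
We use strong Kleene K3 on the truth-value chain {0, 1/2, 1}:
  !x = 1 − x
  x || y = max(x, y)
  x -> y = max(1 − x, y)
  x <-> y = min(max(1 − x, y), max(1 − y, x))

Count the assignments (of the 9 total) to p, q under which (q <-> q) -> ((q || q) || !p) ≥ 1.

5

p = 0, q = 0 ↦ 1  ≥
p = 0, q = 1/2 ↦ 1  ≥
p = 0, q = 1 ↦ 1  ≥
p = 1/2, q = 0 ↦ 1/2  <
p = 1/2, q = 1/2 ↦ 1/2  <
p = 1/2, q = 1 ↦ 1  ≥
p = 1, q = 0 ↦ 0  <
p = 1, q = 1/2 ↦ 1/2  <
p = 1, q = 1 ↦ 1  ≥
So 5 of the 9 assignments meet the threshold.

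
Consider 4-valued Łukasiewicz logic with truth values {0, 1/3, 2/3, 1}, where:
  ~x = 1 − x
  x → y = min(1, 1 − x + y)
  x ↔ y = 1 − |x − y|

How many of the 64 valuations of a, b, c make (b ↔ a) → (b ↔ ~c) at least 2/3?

value 1: 42 assignments (counts)
value 2/3: 14 assignments (counts)
value 1/3: 6 assignments
value 0: 2 assignments
So 56 of the 64 assignments meet the threshold.

56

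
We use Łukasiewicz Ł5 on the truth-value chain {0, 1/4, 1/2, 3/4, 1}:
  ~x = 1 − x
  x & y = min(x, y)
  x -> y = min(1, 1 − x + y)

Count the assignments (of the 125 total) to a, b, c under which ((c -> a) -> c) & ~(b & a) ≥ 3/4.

42

value 1: 21 assignments (counts)
value 3/4: 21 assignments (counts)
value 1/2: 26 assignments
value 1/4: 28 assignments
value 0: 29 assignments
So 42 of the 125 assignments meet the threshold.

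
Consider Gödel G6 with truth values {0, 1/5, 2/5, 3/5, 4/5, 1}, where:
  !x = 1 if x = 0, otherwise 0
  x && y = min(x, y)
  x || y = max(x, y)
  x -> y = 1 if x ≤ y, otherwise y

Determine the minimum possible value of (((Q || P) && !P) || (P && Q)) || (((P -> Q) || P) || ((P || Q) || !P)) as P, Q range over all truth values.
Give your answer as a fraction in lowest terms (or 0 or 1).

Take P = 1/5, Q = 0:
Q || P = 0 || 1/5 = 1/5
!P = !1/5 = 0
(Q || P) && !P = 1/5 && 0 = 0
P && Q = 1/5 && 0 = 0
((Q || P) && !P) || (P && Q) = 0 || 0 = 0
P -> Q = 1/5 -> 0 = 0
(P -> Q) || P = 0 || 1/5 = 1/5
P || Q = 1/5 || 0 = 1/5
!P = !1/5 = 0
(P || Q) || !P = 1/5 || 0 = 1/5
((P -> Q) || P) || ((P || Q) || !P) = 1/5 || 1/5 = 1/5
(((Q || P) && !P) || (P && Q)) || (((P -> Q) || P) || ((P || Q) || !P)) = 0 || 1/5 = 1/5
No assignment yields a value below 1/5, so this is the minimum.

1/5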